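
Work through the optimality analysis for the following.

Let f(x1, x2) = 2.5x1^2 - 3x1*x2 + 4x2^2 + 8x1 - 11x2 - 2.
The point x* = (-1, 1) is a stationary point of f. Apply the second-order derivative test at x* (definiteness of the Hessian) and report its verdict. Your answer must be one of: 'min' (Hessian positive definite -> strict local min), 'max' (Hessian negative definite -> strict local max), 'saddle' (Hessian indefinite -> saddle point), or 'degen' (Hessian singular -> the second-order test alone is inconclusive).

Compute the Hessian H = grad^2 f:
  H = [[5, -3], [-3, 8]]
Verify stationarity: grad f(x*) = H x* + g = (0, 0).
Eigenvalues of H: 3.1459, 9.8541.
Both eigenvalues > 0, so H is positive definite -> x* is a strict local min.

min


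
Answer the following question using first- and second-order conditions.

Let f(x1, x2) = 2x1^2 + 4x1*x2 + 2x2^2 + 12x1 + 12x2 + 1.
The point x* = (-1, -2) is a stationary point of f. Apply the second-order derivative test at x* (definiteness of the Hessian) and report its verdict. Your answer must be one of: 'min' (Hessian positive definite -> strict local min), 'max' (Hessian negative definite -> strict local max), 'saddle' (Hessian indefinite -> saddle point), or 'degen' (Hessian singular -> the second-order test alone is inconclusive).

Compute the Hessian H = grad^2 f:
  H = [[4, 4], [4, 4]]
Verify stationarity: grad f(x*) = H x* + g = (0, 0).
Eigenvalues of H: 0, 8.
H has a zero eigenvalue (singular; positive semidefinite but not definite), so H is neither positive definite, negative definite, nor indefinite. The second-order test alone is inconclusive -> degen.
(Indeed, f is constant along the null direction of H through x*, so x* is not a strict local extremum.)

degen


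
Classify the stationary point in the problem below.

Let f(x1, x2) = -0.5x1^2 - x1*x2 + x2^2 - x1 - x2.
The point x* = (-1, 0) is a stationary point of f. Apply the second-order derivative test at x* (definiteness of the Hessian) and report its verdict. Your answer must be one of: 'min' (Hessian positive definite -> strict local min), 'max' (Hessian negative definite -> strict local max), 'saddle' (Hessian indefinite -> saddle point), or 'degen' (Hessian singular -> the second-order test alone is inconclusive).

Compute the Hessian H = grad^2 f:
  H = [[-1, -1], [-1, 2]]
Verify stationarity: grad f(x*) = H x* + g = (0, 0).
Eigenvalues of H: -1.3028, 2.3028.
Eigenvalues have mixed signs, so H is indefinite -> x* is a saddle point.

saddle


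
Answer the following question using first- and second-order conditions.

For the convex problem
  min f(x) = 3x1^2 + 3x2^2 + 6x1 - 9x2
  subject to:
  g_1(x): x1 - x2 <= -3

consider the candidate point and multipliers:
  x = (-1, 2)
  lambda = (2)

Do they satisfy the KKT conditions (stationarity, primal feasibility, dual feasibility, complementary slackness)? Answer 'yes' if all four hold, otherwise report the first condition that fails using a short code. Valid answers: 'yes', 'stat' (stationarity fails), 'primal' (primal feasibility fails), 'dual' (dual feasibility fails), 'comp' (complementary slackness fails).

Gradient of f: grad f(x) = Q x + c = (0, 3)
Constraint values g_i(x) = a_i^T x - b_i:
  g_1((-1, 2)) = 0
Stationarity residual: grad f(x) + sum_i lambda_i a_i = (2, 1)
  -> stationarity FAILS
Primal feasibility (all g_i <= 0): OK
Dual feasibility (all lambda_i >= 0): OK
Complementary slackness (lambda_i * g_i(x) = 0 for all i): OK

Verdict: the first failing condition is stationarity -> stat.

stat


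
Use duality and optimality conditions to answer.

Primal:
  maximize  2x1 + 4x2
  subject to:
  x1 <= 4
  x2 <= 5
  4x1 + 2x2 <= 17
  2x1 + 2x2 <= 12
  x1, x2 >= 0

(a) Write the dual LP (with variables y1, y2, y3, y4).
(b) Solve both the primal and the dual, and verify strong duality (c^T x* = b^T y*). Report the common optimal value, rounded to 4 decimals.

The standard primal-dual pair for 'max c^T x s.t. A x <= b, x >= 0' is:
  Dual:  min b^T y  s.t.  A^T y >= c,  y >= 0.

So the dual LP is:
  minimize  4y1 + 5y2 + 17y3 + 12y4
  subject to:
    y1 + 4y3 + 2y4 >= 2
    y2 + 2y3 + 2y4 >= 4
    y1, y2, y3, y4 >= 0

Solving the primal: x* = (1, 5).
  primal value c^T x* = 22.
Solving the dual: y* = (0, 2, 0, 1).
  dual value b^T y* = 22.
Strong duality: c^T x* = b^T y*. Confirmed.

22


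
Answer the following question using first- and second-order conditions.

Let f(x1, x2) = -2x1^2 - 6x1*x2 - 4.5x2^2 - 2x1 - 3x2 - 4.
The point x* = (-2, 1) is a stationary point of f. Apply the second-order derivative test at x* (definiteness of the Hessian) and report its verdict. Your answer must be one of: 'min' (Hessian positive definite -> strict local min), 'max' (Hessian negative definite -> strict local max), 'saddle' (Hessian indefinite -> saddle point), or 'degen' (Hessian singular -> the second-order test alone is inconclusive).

Compute the Hessian H = grad^2 f:
  H = [[-4, -6], [-6, -9]]
Verify stationarity: grad f(x*) = H x* + g = (0, 0).
Eigenvalues of H: -13, 0.
H has a zero eigenvalue (singular; negative semidefinite but not definite), so H is neither positive definite, negative definite, nor indefinite. The second-order test alone is inconclusive -> degen.
(Indeed, f is constant along the null direction of H through x*, so x* is not a strict local extremum.)

degen


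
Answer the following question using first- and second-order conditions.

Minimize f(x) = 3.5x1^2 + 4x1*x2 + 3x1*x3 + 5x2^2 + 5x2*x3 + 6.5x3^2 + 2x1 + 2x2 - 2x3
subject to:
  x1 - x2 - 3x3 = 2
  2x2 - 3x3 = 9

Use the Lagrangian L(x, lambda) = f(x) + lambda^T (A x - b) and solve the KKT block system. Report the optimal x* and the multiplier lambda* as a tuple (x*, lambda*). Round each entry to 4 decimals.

Form the Lagrangian:
  L(x, lambda) = (1/2) x^T Q x + c^T x + lambda^T (A x - b)
Stationarity (grad_x L = 0): Q x + c + A^T lambda = 0.
Primal feasibility: A x = b.

This gives the KKT block system:
  [ Q   A^T ] [ x     ]   [-c ]
  [ A    0  ] [ lambda ] = [ b ]

Solving the linear system:
  x*      = (-0.8161, 2.0613, -1.6258)
  lambda* = (0.3449, -5.4373)
  f(x*)   = 26.9941

x* = (-0.8161, 2.0613, -1.6258), lambda* = (0.3449, -5.4373)


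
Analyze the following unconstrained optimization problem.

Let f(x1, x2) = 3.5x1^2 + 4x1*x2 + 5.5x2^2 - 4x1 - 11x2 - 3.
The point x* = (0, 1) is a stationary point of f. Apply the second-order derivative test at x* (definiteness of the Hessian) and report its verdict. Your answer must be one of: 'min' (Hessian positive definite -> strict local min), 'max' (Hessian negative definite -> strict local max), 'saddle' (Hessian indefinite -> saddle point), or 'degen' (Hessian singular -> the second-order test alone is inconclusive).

Compute the Hessian H = grad^2 f:
  H = [[7, 4], [4, 11]]
Verify stationarity: grad f(x*) = H x* + g = (0, 0).
Eigenvalues of H: 4.5279, 13.4721.
Both eigenvalues > 0, so H is positive definite -> x* is a strict local min.

min


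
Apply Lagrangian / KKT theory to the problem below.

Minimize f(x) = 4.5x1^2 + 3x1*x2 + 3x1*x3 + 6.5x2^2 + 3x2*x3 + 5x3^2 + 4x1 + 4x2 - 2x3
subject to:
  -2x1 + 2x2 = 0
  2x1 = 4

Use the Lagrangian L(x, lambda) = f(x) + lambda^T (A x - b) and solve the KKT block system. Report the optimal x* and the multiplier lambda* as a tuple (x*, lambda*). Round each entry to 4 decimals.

Form the Lagrangian:
  L(x, lambda) = (1/2) x^T Q x + c^T x + lambda^T (A x - b)
Stationarity (grad_x L = 0): Q x + c + A^T lambda = 0.
Primal feasibility: A x = b.

This gives the KKT block system:
  [ Q   A^T ] [ x     ]   [-c ]
  [ A    0  ] [ lambda ] = [ b ]

Solving the linear system:
  x*      = (2, 2, -1)
  lambda* = (-16.5, -29)
  f(x*)   = 67

x* = (2, 2, -1), lambda* = (-16.5, -29)


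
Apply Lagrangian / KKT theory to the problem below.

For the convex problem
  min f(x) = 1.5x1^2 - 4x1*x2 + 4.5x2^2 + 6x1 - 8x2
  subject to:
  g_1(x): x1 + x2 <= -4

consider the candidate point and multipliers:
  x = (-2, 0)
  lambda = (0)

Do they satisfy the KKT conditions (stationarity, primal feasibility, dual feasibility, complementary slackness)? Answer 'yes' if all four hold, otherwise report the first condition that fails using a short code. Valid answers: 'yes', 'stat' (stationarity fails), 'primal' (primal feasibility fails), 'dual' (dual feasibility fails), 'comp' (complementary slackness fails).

Gradient of f: grad f(x) = Q x + c = (0, 0)
Constraint values g_i(x) = a_i^T x - b_i:
  g_1((-2, 0)) = 2
Stationarity residual: grad f(x) + sum_i lambda_i a_i = (0, 0)
  -> stationarity OK
Primal feasibility (all g_i <= 0): FAILS
Dual feasibility (all lambda_i >= 0): OK
Complementary slackness (lambda_i * g_i(x) = 0 for all i): OK

Verdict: the first failing condition is primal_feasibility -> primal.

primal


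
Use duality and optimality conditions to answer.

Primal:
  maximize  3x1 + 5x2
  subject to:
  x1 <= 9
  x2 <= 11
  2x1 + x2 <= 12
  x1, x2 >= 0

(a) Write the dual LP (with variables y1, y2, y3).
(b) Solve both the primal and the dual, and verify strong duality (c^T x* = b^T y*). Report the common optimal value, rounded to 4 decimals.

The standard primal-dual pair for 'max c^T x s.t. A x <= b, x >= 0' is:
  Dual:  min b^T y  s.t.  A^T y >= c,  y >= 0.

So the dual LP is:
  minimize  9y1 + 11y2 + 12y3
  subject to:
    y1 + 2y3 >= 3
    y2 + y3 >= 5
    y1, y2, y3 >= 0

Solving the primal: x* = (0.5, 11).
  primal value c^T x* = 56.5.
Solving the dual: y* = (0, 3.5, 1.5).
  dual value b^T y* = 56.5.
Strong duality: c^T x* = b^T y*. Confirmed.

56.5


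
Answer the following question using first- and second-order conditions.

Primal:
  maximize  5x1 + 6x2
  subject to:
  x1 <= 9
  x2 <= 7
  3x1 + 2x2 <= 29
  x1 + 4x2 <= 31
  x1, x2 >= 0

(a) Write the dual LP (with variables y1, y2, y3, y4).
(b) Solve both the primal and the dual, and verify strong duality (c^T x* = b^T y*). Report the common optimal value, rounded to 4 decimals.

The standard primal-dual pair for 'max c^T x s.t. A x <= b, x >= 0' is:
  Dual:  min b^T y  s.t.  A^T y >= c,  y >= 0.

So the dual LP is:
  minimize  9y1 + 7y2 + 29y3 + 31y4
  subject to:
    y1 + 3y3 + y4 >= 5
    y2 + 2y3 + 4y4 >= 6
    y1, y2, y3, y4 >= 0

Solving the primal: x* = (5.4, 6.4).
  primal value c^T x* = 65.4.
Solving the dual: y* = (0, 0, 1.4, 0.8).
  dual value b^T y* = 65.4.
Strong duality: c^T x* = b^T y*. Confirmed.

65.4


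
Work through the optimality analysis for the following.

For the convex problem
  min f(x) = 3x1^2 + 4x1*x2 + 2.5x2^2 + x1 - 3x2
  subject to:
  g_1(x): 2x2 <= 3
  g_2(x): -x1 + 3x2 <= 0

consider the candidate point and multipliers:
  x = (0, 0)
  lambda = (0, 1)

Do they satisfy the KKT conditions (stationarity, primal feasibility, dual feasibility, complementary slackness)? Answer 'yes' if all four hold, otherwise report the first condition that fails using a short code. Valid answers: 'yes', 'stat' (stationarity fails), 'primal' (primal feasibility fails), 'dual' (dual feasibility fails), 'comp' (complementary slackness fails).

Gradient of f: grad f(x) = Q x + c = (1, -3)
Constraint values g_i(x) = a_i^T x - b_i:
  g_1((0, 0)) = -3
  g_2((0, 0)) = 0
Stationarity residual: grad f(x) + sum_i lambda_i a_i = (0, 0)
  -> stationarity OK
Primal feasibility (all g_i <= 0): OK
Dual feasibility (all lambda_i >= 0): OK
Complementary slackness (lambda_i * g_i(x) = 0 for all i): OK

Verdict: yes, KKT holds.

yes


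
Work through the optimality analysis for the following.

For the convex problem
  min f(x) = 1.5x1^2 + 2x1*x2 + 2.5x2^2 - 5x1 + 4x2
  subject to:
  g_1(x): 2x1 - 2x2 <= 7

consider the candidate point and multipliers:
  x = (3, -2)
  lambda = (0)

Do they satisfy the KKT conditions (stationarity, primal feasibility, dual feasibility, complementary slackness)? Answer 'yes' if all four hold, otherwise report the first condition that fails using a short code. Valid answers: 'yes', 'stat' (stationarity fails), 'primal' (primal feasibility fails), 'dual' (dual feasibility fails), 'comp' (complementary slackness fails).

Gradient of f: grad f(x) = Q x + c = (0, 0)
Constraint values g_i(x) = a_i^T x - b_i:
  g_1((3, -2)) = 3
Stationarity residual: grad f(x) + sum_i lambda_i a_i = (0, 0)
  -> stationarity OK
Primal feasibility (all g_i <= 0): FAILS
Dual feasibility (all lambda_i >= 0): OK
Complementary slackness (lambda_i * g_i(x) = 0 for all i): OK

Verdict: the first failing condition is primal_feasibility -> primal.

primal


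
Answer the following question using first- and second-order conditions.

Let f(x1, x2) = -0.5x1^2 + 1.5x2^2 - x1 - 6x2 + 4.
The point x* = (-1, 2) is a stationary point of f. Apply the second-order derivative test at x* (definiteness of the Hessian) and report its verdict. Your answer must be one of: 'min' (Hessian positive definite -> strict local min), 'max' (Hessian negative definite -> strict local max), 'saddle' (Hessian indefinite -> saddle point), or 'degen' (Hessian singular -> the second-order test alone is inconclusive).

Compute the Hessian H = grad^2 f:
  H = [[-1, 0], [0, 3]]
Verify stationarity: grad f(x*) = H x* + g = (0, 0).
Eigenvalues of H: -1, 3.
Eigenvalues have mixed signs, so H is indefinite -> x* is a saddle point.

saddle


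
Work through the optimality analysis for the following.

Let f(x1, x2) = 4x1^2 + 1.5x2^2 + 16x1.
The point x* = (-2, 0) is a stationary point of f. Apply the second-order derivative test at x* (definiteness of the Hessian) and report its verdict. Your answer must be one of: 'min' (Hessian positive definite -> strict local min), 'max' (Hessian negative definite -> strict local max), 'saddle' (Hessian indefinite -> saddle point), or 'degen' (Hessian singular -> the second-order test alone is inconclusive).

Compute the Hessian H = grad^2 f:
  H = [[8, 0], [0, 3]]
Verify stationarity: grad f(x*) = H x* + g = (0, 0).
Eigenvalues of H: 3, 8.
Both eigenvalues > 0, so H is positive definite -> x* is a strict local min.

min


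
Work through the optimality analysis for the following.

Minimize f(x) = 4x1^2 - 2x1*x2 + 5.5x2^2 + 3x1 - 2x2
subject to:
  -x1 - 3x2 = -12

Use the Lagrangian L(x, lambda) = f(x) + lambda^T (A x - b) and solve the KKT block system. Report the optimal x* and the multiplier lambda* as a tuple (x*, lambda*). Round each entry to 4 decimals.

Form the Lagrangian:
  L(x, lambda) = (1/2) x^T Q x + c^T x + lambda^T (A x - b)
Stationarity (grad_x L = 0): Q x + c + A^T lambda = 0.
Primal feasibility: A x = b.

This gives the KKT block system:
  [ Q   A^T ] [ x     ]   [-c ]
  [ A    0  ] [ lambda ] = [ b ]

Solving the linear system:
  x*      = (1.8, 3.4)
  lambda* = (10.6)
  f(x*)   = 62.9

x* = (1.8, 3.4), lambda* = (10.6)


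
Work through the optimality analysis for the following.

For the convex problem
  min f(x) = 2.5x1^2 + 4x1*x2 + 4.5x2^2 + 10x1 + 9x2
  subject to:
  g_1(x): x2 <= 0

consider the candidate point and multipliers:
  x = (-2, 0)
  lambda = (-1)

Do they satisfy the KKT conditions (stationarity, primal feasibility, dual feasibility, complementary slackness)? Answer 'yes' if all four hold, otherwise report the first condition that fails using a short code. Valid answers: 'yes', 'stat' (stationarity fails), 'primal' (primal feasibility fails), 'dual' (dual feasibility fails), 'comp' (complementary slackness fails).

Gradient of f: grad f(x) = Q x + c = (0, 1)
Constraint values g_i(x) = a_i^T x - b_i:
  g_1((-2, 0)) = 0
Stationarity residual: grad f(x) + sum_i lambda_i a_i = (0, 0)
  -> stationarity OK
Primal feasibility (all g_i <= 0): OK
Dual feasibility (all lambda_i >= 0): FAILS
Complementary slackness (lambda_i * g_i(x) = 0 for all i): OK

Verdict: the first failing condition is dual_feasibility -> dual.

dual


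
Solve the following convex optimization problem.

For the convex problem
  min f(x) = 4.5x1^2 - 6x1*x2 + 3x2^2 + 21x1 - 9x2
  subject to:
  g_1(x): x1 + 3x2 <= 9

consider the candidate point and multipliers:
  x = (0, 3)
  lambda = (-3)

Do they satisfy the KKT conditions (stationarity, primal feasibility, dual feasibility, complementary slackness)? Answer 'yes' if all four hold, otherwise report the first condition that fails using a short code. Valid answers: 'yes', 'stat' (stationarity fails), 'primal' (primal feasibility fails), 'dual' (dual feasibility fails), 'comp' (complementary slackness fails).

Gradient of f: grad f(x) = Q x + c = (3, 9)
Constraint values g_i(x) = a_i^T x - b_i:
  g_1((0, 3)) = 0
Stationarity residual: grad f(x) + sum_i lambda_i a_i = (0, 0)
  -> stationarity OK
Primal feasibility (all g_i <= 0): OK
Dual feasibility (all lambda_i >= 0): FAILS
Complementary slackness (lambda_i * g_i(x) = 0 for all i): OK

Verdict: the first failing condition is dual_feasibility -> dual.

dual


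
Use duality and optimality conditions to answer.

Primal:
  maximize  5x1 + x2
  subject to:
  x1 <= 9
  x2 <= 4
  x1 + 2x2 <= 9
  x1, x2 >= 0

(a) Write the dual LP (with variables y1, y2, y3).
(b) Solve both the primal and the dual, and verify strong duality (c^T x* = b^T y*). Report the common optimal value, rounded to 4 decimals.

The standard primal-dual pair for 'max c^T x s.t. A x <= b, x >= 0' is:
  Dual:  min b^T y  s.t.  A^T y >= c,  y >= 0.

So the dual LP is:
  minimize  9y1 + 4y2 + 9y3
  subject to:
    y1 + y3 >= 5
    y2 + 2y3 >= 1
    y1, y2, y3 >= 0

Solving the primal: x* = (9, 0).
  primal value c^T x* = 45.
Solving the dual: y* = (4.5, 0, 0.5).
  dual value b^T y* = 45.
Strong duality: c^T x* = b^T y*. Confirmed.

45


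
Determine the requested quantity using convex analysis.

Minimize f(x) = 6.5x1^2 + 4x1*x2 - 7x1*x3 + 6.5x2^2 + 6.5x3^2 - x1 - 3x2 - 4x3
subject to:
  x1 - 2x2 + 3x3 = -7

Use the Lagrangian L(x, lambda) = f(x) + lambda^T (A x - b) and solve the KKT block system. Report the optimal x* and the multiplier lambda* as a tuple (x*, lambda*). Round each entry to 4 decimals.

Form the Lagrangian:
  L(x, lambda) = (1/2) x^T Q x + c^T x + lambda^T (A x - b)
Stationarity (grad_x L = 0): Q x + c + A^T lambda = 0.
Primal feasibility: A x = b.

This gives the KKT block system:
  [ Q   A^T ] [ x     ]   [-c ]
  [ A    0  ] [ lambda ] = [ b ]

Solving the linear system:
  x*      = (-1.1865, 1.154, -1.1685)
  lambda* = (3.6284)
  f(x*)   = 13.8984

x* = (-1.1865, 1.154, -1.1685), lambda* = (3.6284)


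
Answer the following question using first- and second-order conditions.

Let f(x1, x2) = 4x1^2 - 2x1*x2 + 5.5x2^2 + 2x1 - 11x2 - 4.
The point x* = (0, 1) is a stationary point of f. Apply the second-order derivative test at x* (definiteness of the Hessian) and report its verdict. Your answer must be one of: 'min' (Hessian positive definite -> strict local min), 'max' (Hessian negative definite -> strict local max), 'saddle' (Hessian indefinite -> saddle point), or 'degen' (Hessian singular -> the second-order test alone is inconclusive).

Compute the Hessian H = grad^2 f:
  H = [[8, -2], [-2, 11]]
Verify stationarity: grad f(x*) = H x* + g = (0, 0).
Eigenvalues of H: 7, 12.
Both eigenvalues > 0, so H is positive definite -> x* is a strict local min.

min


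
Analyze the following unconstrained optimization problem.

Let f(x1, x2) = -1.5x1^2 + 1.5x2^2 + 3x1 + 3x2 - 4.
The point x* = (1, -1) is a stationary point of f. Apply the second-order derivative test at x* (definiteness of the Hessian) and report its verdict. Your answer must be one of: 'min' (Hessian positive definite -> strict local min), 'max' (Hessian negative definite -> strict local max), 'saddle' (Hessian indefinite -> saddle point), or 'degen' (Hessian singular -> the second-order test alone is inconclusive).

Compute the Hessian H = grad^2 f:
  H = [[-3, 0], [0, 3]]
Verify stationarity: grad f(x*) = H x* + g = (0, 0).
Eigenvalues of H: -3, 3.
Eigenvalues have mixed signs, so H is indefinite -> x* is a saddle point.

saddle


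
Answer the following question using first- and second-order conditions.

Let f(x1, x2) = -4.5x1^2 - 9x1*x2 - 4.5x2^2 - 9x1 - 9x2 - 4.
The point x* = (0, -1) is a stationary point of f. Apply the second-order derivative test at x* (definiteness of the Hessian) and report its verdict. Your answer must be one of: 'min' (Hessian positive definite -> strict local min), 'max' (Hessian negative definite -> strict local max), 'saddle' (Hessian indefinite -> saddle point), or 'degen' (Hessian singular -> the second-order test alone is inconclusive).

Compute the Hessian H = grad^2 f:
  H = [[-9, -9], [-9, -9]]
Verify stationarity: grad f(x*) = H x* + g = (0, 0).
Eigenvalues of H: -18, 0.
H has a zero eigenvalue (singular; negative semidefinite but not definite), so H is neither positive definite, negative definite, nor indefinite. The second-order test alone is inconclusive -> degen.
(Indeed, f is constant along the null direction of H through x*, so x* is not a strict local extremum.)

degen


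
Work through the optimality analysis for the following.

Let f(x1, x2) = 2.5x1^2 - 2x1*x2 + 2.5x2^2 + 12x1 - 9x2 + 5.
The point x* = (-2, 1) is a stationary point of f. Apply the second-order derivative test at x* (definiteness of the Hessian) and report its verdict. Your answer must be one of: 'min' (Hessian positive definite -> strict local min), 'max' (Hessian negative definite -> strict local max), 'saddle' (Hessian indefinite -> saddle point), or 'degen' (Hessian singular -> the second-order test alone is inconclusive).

Compute the Hessian H = grad^2 f:
  H = [[5, -2], [-2, 5]]
Verify stationarity: grad f(x*) = H x* + g = (0, 0).
Eigenvalues of H: 3, 7.
Both eigenvalues > 0, so H is positive definite -> x* is a strict local min.

min


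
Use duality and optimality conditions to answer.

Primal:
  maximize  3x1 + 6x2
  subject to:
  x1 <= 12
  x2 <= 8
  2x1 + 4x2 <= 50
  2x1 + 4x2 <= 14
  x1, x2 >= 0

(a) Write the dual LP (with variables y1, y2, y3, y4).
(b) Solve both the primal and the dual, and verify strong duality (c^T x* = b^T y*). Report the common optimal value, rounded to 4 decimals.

The standard primal-dual pair for 'max c^T x s.t. A x <= b, x >= 0' is:
  Dual:  min b^T y  s.t.  A^T y >= c,  y >= 0.

So the dual LP is:
  minimize  12y1 + 8y2 + 50y3 + 14y4
  subject to:
    y1 + 2y3 + 2y4 >= 3
    y2 + 4y3 + 4y4 >= 6
    y1, y2, y3, y4 >= 0

Solving the primal: x* = (7, 0).
  primal value c^T x* = 21.
Solving the dual: y* = (0, 0, 0, 1.5).
  dual value b^T y* = 21.
Strong duality: c^T x* = b^T y*. Confirmed.

21


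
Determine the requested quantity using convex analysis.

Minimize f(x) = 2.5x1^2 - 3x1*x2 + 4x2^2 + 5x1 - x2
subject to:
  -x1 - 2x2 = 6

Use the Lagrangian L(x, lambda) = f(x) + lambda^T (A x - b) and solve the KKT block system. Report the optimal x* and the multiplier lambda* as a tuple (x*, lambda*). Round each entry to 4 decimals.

Form the Lagrangian:
  L(x, lambda) = (1/2) x^T Q x + c^T x + lambda^T (A x - b)
Stationarity (grad_x L = 0): Q x + c + A^T lambda = 0.
Primal feasibility: A x = b.

This gives the KKT block system:
  [ Q   A^T ] [ x     ]   [-c ]
  [ A    0  ] [ lambda ] = [ b ]

Solving the linear system:
  x*      = (-2.65, -1.675)
  lambda* = (-3.225)
  f(x*)   = 3.8875

x* = (-2.65, -1.675), lambda* = (-3.225)


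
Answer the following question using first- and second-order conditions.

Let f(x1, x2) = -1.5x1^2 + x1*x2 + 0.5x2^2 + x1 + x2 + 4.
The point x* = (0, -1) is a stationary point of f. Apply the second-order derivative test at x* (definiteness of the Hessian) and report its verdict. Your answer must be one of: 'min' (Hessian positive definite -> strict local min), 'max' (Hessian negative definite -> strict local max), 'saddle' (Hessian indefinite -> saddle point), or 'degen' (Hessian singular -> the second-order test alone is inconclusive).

Compute the Hessian H = grad^2 f:
  H = [[-3, 1], [1, 1]]
Verify stationarity: grad f(x*) = H x* + g = (0, 0).
Eigenvalues of H: -3.2361, 1.2361.
Eigenvalues have mixed signs, so H is indefinite -> x* is a saddle point.

saddle


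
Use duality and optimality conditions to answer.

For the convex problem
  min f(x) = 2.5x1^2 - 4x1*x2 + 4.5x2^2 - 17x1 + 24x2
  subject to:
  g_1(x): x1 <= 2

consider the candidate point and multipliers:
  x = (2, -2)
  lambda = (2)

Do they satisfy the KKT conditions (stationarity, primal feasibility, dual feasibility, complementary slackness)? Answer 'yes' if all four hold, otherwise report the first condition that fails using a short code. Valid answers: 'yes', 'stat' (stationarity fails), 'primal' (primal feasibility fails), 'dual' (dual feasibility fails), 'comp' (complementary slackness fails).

Gradient of f: grad f(x) = Q x + c = (1, -2)
Constraint values g_i(x) = a_i^T x - b_i:
  g_1((2, -2)) = 0
Stationarity residual: grad f(x) + sum_i lambda_i a_i = (3, -2)
  -> stationarity FAILS
Primal feasibility (all g_i <= 0): OK
Dual feasibility (all lambda_i >= 0): OK
Complementary slackness (lambda_i * g_i(x) = 0 for all i): OK

Verdict: the first failing condition is stationarity -> stat.

stat


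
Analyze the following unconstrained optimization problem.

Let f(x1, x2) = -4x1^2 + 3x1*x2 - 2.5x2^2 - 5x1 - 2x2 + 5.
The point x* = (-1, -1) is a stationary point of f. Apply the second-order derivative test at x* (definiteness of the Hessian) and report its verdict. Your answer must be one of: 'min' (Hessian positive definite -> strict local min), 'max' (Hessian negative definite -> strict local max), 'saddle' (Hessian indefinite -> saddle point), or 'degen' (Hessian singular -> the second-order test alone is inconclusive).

Compute the Hessian H = grad^2 f:
  H = [[-8, 3], [3, -5]]
Verify stationarity: grad f(x*) = H x* + g = (0, 0).
Eigenvalues of H: -9.8541, -3.1459.
Both eigenvalues < 0, so H is negative definite -> x* is a strict local max.

max


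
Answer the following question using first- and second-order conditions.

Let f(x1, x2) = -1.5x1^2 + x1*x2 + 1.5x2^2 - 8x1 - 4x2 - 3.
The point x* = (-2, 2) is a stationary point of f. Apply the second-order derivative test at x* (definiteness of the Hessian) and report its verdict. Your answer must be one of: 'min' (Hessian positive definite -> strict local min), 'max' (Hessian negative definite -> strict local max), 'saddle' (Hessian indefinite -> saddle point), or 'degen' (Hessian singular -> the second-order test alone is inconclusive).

Compute the Hessian H = grad^2 f:
  H = [[-3, 1], [1, 3]]
Verify stationarity: grad f(x*) = H x* + g = (0, 0).
Eigenvalues of H: -3.1623, 3.1623.
Eigenvalues have mixed signs, so H is indefinite -> x* is a saddle point.

saddle


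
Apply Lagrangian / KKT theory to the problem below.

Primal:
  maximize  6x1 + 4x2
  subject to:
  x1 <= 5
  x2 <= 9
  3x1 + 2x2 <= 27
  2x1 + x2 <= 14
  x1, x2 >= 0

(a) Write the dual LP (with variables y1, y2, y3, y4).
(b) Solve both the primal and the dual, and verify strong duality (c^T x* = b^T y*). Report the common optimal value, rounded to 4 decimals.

The standard primal-dual pair for 'max c^T x s.t. A x <= b, x >= 0' is:
  Dual:  min b^T y  s.t.  A^T y >= c,  y >= 0.

So the dual LP is:
  minimize  5y1 + 9y2 + 27y3 + 14y4
  subject to:
    y1 + 3y3 + 2y4 >= 6
    y2 + 2y3 + y4 >= 4
    y1, y2, y3, y4 >= 0

Solving the primal: x* = (2.5, 9).
  primal value c^T x* = 51.
Solving the dual: y* = (0, 1, 0, 3).
  dual value b^T y* = 51.
Strong duality: c^T x* = b^T y*. Confirmed.

51


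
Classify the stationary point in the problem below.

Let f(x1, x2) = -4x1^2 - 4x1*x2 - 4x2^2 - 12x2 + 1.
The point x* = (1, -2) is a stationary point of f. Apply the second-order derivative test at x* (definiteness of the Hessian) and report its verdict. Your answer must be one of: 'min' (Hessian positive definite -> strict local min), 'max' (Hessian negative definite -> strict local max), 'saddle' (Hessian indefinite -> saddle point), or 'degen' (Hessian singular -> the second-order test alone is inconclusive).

Compute the Hessian H = grad^2 f:
  H = [[-8, -4], [-4, -8]]
Verify stationarity: grad f(x*) = H x* + g = (0, 0).
Eigenvalues of H: -12, -4.
Both eigenvalues < 0, so H is negative definite -> x* is a strict local max.

max


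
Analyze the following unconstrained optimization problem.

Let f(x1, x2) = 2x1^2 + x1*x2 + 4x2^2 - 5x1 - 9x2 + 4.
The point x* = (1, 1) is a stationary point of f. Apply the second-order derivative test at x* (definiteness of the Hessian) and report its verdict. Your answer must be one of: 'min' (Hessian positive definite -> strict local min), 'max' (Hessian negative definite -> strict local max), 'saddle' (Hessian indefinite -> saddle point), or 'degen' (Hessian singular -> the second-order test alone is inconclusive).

Compute the Hessian H = grad^2 f:
  H = [[4, 1], [1, 8]]
Verify stationarity: grad f(x*) = H x* + g = (0, 0).
Eigenvalues of H: 3.7639, 8.2361.
Both eigenvalues > 0, so H is positive definite -> x* is a strict local min.

min


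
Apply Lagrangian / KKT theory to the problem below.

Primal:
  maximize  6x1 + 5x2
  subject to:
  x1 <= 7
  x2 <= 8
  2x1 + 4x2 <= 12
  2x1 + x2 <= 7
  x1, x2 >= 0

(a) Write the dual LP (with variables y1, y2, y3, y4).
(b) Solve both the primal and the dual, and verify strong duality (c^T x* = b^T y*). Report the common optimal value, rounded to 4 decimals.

The standard primal-dual pair for 'max c^T x s.t. A x <= b, x >= 0' is:
  Dual:  min b^T y  s.t.  A^T y >= c,  y >= 0.

So the dual LP is:
  minimize  7y1 + 8y2 + 12y3 + 7y4
  subject to:
    y1 + 2y3 + 2y4 >= 6
    y2 + 4y3 + y4 >= 5
    y1, y2, y3, y4 >= 0

Solving the primal: x* = (2.6667, 1.6667).
  primal value c^T x* = 24.3333.
Solving the dual: y* = (0, 0, 0.6667, 2.3333).
  dual value b^T y* = 24.3333.
Strong duality: c^T x* = b^T y*. Confirmed.

24.3333


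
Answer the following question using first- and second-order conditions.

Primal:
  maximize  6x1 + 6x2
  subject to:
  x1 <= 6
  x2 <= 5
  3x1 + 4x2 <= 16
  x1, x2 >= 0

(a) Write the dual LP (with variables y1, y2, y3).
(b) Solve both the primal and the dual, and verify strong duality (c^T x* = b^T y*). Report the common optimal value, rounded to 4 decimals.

The standard primal-dual pair for 'max c^T x s.t. A x <= b, x >= 0' is:
  Dual:  min b^T y  s.t.  A^T y >= c,  y >= 0.

So the dual LP is:
  minimize  6y1 + 5y2 + 16y3
  subject to:
    y1 + 3y3 >= 6
    y2 + 4y3 >= 6
    y1, y2, y3 >= 0

Solving the primal: x* = (5.3333, 0).
  primal value c^T x* = 32.
Solving the dual: y* = (0, 0, 2).
  dual value b^T y* = 32.
Strong duality: c^T x* = b^T y*. Confirmed.

32


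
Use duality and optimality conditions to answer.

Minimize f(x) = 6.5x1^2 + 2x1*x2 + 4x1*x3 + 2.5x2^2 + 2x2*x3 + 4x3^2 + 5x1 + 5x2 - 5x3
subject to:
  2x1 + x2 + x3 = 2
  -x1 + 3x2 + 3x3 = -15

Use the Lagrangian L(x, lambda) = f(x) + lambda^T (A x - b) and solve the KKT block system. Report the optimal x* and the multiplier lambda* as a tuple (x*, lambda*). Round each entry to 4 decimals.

Form the Lagrangian:
  L(x, lambda) = (1/2) x^T Q x + c^T x + lambda^T (A x - b)
Stationarity (grad_x L = 0): Q x + c + A^T lambda = 0.
Primal feasibility: A x = b.

This gives the KKT block system:
  [ Q   A^T ] [ x     ]   [-c ]
  [ A    0  ] [ lambda ] = [ b ]

Solving the linear system:
  x*      = (3, -3.1111, -0.8889)
  lambda* = (-13.7619, 6.6984)
  f(x*)   = 65.9444

x* = (3, -3.1111, -0.8889), lambda* = (-13.7619, 6.6984)


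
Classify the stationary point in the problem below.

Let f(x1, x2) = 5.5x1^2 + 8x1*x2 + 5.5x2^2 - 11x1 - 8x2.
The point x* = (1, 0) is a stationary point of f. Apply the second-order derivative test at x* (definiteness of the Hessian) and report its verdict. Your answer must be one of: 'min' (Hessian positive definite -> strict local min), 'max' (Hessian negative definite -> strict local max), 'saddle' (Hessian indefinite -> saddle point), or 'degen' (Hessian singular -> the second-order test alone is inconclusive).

Compute the Hessian H = grad^2 f:
  H = [[11, 8], [8, 11]]
Verify stationarity: grad f(x*) = H x* + g = (0, 0).
Eigenvalues of H: 3, 19.
Both eigenvalues > 0, so H is positive definite -> x* is a strict local min.

min


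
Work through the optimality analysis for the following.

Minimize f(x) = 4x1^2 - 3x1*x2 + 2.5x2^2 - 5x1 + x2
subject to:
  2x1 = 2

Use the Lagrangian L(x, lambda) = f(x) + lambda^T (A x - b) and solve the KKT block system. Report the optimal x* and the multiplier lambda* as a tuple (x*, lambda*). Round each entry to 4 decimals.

Form the Lagrangian:
  L(x, lambda) = (1/2) x^T Q x + c^T x + lambda^T (A x - b)
Stationarity (grad_x L = 0): Q x + c + A^T lambda = 0.
Primal feasibility: A x = b.

This gives the KKT block system:
  [ Q   A^T ] [ x     ]   [-c ]
  [ A    0  ] [ lambda ] = [ b ]

Solving the linear system:
  x*      = (1, 0.4)
  lambda* = (-0.9)
  f(x*)   = -1.4

x* = (1, 0.4), lambda* = (-0.9)


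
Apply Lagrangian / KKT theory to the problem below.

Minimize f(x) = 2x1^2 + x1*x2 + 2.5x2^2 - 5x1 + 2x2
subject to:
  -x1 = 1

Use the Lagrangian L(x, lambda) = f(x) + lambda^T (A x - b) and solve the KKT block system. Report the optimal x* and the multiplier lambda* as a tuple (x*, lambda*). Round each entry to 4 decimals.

Form the Lagrangian:
  L(x, lambda) = (1/2) x^T Q x + c^T x + lambda^T (A x - b)
Stationarity (grad_x L = 0): Q x + c + A^T lambda = 0.
Primal feasibility: A x = b.

This gives the KKT block system:
  [ Q   A^T ] [ x     ]   [-c ]
  [ A    0  ] [ lambda ] = [ b ]

Solving the linear system:
  x*      = (-1, -0.2)
  lambda* = (-9.2)
  f(x*)   = 6.9

x* = (-1, -0.2), lambda* = (-9.2)


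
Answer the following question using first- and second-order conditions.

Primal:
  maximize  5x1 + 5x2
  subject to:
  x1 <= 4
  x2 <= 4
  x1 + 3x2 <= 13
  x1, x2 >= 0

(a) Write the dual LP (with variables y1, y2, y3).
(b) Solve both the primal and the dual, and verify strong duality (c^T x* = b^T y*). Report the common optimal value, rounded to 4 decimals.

The standard primal-dual pair for 'max c^T x s.t. A x <= b, x >= 0' is:
  Dual:  min b^T y  s.t.  A^T y >= c,  y >= 0.

So the dual LP is:
  minimize  4y1 + 4y2 + 13y3
  subject to:
    y1 + y3 >= 5
    y2 + 3y3 >= 5
    y1, y2, y3 >= 0

Solving the primal: x* = (4, 3).
  primal value c^T x* = 35.
Solving the dual: y* = (3.3333, 0, 1.6667).
  dual value b^T y* = 35.
Strong duality: c^T x* = b^T y*. Confirmed.

35


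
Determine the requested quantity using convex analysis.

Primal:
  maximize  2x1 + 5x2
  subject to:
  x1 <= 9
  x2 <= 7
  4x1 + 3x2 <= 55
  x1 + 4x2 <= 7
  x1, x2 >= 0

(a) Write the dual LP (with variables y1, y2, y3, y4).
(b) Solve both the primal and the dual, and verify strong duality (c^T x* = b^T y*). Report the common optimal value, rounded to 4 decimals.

The standard primal-dual pair for 'max c^T x s.t. A x <= b, x >= 0' is:
  Dual:  min b^T y  s.t.  A^T y >= c,  y >= 0.

So the dual LP is:
  minimize  9y1 + 7y2 + 55y3 + 7y4
  subject to:
    y1 + 4y3 + y4 >= 2
    y2 + 3y3 + 4y4 >= 5
    y1, y2, y3, y4 >= 0

Solving the primal: x* = (7, 0).
  primal value c^T x* = 14.
Solving the dual: y* = (0, 0, 0, 2).
  dual value b^T y* = 14.
Strong duality: c^T x* = b^T y*. Confirmed.

14


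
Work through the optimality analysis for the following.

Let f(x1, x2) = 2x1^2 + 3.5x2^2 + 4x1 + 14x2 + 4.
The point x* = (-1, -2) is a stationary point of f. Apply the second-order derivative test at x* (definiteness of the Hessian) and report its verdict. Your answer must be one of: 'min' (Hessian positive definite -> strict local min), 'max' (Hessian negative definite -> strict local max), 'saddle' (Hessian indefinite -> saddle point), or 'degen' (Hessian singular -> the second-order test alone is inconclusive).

Compute the Hessian H = grad^2 f:
  H = [[4, 0], [0, 7]]
Verify stationarity: grad f(x*) = H x* + g = (0, 0).
Eigenvalues of H: 4, 7.
Both eigenvalues > 0, so H is positive definite -> x* is a strict local min.

min


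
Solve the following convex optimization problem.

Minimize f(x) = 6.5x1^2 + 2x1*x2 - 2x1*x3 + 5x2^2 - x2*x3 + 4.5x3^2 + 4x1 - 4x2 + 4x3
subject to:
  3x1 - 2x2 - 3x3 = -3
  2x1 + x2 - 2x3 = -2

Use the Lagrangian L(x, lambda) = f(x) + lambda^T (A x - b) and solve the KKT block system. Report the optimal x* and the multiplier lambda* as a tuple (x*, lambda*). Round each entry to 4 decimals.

Form the Lagrangian:
  L(x, lambda) = (1/2) x^T Q x + c^T x + lambda^T (A x - b)
Stationarity (grad_x L = 0): Q x + c + A^T lambda = 0.
Primal feasibility: A x = b.

This gives the KKT block system:
  [ Q   A^T ] [ x     ]   [-c ]
  [ A    0  ] [ lambda ] = [ b ]

Solving the linear system:
  x*      = (-0.8333, 0, 0.1667)
  lambda* = (-0.6429, 4.5476)
  f(x*)   = 2.25

x* = (-0.8333, 0, 0.1667), lambda* = (-0.6429, 4.5476)


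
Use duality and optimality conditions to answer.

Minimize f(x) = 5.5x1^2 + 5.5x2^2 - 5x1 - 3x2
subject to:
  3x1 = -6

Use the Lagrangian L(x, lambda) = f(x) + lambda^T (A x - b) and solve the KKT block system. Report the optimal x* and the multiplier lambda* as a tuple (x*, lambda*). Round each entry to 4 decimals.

Form the Lagrangian:
  L(x, lambda) = (1/2) x^T Q x + c^T x + lambda^T (A x - b)
Stationarity (grad_x L = 0): Q x + c + A^T lambda = 0.
Primal feasibility: A x = b.

This gives the KKT block system:
  [ Q   A^T ] [ x     ]   [-c ]
  [ A    0  ] [ lambda ] = [ b ]

Solving the linear system:
  x*      = (-2, 0.2727)
  lambda* = (9)
  f(x*)   = 31.5909

x* = (-2, 0.2727), lambda* = (9)


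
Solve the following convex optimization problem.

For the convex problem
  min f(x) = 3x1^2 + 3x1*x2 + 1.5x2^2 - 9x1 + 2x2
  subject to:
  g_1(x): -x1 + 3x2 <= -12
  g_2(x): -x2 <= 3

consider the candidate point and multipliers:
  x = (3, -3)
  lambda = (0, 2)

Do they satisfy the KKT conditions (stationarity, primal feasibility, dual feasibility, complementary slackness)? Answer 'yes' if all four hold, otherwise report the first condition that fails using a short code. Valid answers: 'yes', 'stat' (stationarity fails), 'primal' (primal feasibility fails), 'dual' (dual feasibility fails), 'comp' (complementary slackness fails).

Gradient of f: grad f(x) = Q x + c = (0, 2)
Constraint values g_i(x) = a_i^T x - b_i:
  g_1((3, -3)) = 0
  g_2((3, -3)) = 0
Stationarity residual: grad f(x) + sum_i lambda_i a_i = (0, 0)
  -> stationarity OK
Primal feasibility (all g_i <= 0): OK
Dual feasibility (all lambda_i >= 0): OK
Complementary slackness (lambda_i * g_i(x) = 0 for all i): OK

Verdict: yes, KKT holds.

yes


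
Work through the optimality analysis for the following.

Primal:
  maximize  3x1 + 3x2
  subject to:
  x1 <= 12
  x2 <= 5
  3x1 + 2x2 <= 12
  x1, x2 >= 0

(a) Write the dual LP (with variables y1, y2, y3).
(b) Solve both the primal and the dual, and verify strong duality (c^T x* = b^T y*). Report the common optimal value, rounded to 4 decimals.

The standard primal-dual pair for 'max c^T x s.t. A x <= b, x >= 0' is:
  Dual:  min b^T y  s.t.  A^T y >= c,  y >= 0.

So the dual LP is:
  minimize  12y1 + 5y2 + 12y3
  subject to:
    y1 + 3y3 >= 3
    y2 + 2y3 >= 3
    y1, y2, y3 >= 0

Solving the primal: x* = (0.6667, 5).
  primal value c^T x* = 17.
Solving the dual: y* = (0, 1, 1).
  dual value b^T y* = 17.
Strong duality: c^T x* = b^T y*. Confirmed.

17


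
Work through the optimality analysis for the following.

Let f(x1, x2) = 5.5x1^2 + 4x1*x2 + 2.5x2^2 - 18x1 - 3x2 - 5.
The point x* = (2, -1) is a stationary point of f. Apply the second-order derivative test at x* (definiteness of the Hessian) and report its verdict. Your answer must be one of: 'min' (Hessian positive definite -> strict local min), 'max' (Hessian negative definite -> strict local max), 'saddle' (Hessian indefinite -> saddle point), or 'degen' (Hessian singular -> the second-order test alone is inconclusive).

Compute the Hessian H = grad^2 f:
  H = [[11, 4], [4, 5]]
Verify stationarity: grad f(x*) = H x* + g = (0, 0).
Eigenvalues of H: 3, 13.
Both eigenvalues > 0, so H is positive definite -> x* is a strict local min.

min


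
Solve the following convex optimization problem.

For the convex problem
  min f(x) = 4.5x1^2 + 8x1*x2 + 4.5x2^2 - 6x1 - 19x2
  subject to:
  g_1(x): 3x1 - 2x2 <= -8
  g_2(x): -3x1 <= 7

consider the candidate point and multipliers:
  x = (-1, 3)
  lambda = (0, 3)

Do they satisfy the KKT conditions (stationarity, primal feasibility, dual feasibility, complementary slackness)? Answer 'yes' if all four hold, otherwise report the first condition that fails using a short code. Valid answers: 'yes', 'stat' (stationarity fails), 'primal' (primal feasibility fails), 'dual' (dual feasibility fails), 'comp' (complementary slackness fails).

Gradient of f: grad f(x) = Q x + c = (9, 0)
Constraint values g_i(x) = a_i^T x - b_i:
  g_1((-1, 3)) = -1
  g_2((-1, 3)) = -4
Stationarity residual: grad f(x) + sum_i lambda_i a_i = (0, 0)
  -> stationarity OK
Primal feasibility (all g_i <= 0): OK
Dual feasibility (all lambda_i >= 0): OK
Complementary slackness (lambda_i * g_i(x) = 0 for all i): FAILS

Verdict: the first failing condition is complementary_slackness -> comp.

comp
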